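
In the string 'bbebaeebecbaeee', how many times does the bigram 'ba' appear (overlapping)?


Scanning 'bbebaeebecbaeee' for bigram 'ba':
  Position 0: 'bb' -> no
  Position 1: 'be' -> no
  Position 2: 'eb' -> no
  Position 3: 'ba' -> MATCH
  Position 4: 'ae' -> no
  Position 5: 'ee' -> no
  Position 6: 'eb' -> no
  Position 7: 'be' -> no
  Position 8: 'ec' -> no
  Position 9: 'cb' -> no
  Position 10: 'ba' -> MATCH
  Position 11: 'ae' -> no
  Position 12: 'ee' -> no
  Position 13: 'ee' -> no
Total matches: 2

2


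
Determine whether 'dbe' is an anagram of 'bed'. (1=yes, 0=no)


Sort characters of 'dbe': 'bde'
Sort characters of 'bed': 'bde'
Sorted forms match -> they ARE anagrams
Result: 1

1


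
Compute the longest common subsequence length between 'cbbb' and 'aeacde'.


DP table for LCS of 'cbbb' and 'aeacde':
       a  e  a  c  d  e
    0  0  0  0  0  0  0
  c 0  0  0  0  1  1  1
  b 0  0  0  0  1  1  1
  b 0  0  0  0  1  1  1
  b 0  0  0  0  1  1  1
LCS: 'c'
LCS length = 1

1


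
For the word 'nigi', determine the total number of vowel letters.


Scanning each character of 'nigi':
  Position 1: 'n' -> consonant (running count: 0)
  Position 2: 'i' -> vowel (running count: 1)
  Position 3: 'g' -> consonant (running count: 1)
  Position 4: 'i' -> vowel (running count: 2)
Total vowels: 2

2


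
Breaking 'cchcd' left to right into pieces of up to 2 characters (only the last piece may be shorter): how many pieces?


'cchcd' has 5 characters.
Chunking with max size 2:
  Chunk 1: 'cc' (positions 0-1)
  Chunk 2: 'hc' (positions 2-3)
  Chunk 3: 'd' (positions 4-4)
Total chunks: ceil(5 / 2) = 3

3


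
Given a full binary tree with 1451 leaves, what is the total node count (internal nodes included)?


Leaf nodes (terminals): 1451
Internal nodes = n - 1 = 1451 - 1 = 1450
Total = leaves + internal = 1451 + 1450 = 2901

2901


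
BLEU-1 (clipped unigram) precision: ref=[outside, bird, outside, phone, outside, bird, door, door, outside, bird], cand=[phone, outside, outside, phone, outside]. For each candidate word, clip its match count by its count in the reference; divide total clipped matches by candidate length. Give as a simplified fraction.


Reference word counts: {'bird': 3, 'door': 2, 'outside': 4, 'phone': 1}
Checking each candidate word (with clipping):
  'phone' -> in reference (ref count 1, used 1/1) -> match (matches: 1)
  'outside' -> in reference (ref count 4, used 1/4) -> match (matches: 2)
  'outside' -> in reference (ref count 4, used 2/4) -> match (matches: 3)
  'phone' -> ref count 1 already used up (1/1) -> clipped, no match (matches: 3)
  'outside' -> in reference (ref count 4, used 3/4) -> match (matches: 4)
Clipped matches: 4, Candidate length: 5
Precision = 4/5

4/5


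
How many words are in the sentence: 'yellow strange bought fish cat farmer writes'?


Counting words by splitting on spaces:
  Word 1: 'yellow'
  Word 2: 'strange'
  Word 3: 'bought'
  Word 4: 'fish'
  Word 5: 'cat'
  Word 6: 'farmer'
  Word 7: 'writes'
Total words: 7

7


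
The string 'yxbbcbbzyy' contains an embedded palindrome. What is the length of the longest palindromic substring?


Scanning 'yxbbcbbzyy' for palindromic substrings.
Substring at positions 2-6: 'bbcbb'.
Check: reverse('bbcbb') = 'bbcbb' -> palindrome confirmed.
Neighbouring characters ('x' / 'z') break symmetry, so it cannot extend further.
No longer palindromic substring exists; longest length = 5

5


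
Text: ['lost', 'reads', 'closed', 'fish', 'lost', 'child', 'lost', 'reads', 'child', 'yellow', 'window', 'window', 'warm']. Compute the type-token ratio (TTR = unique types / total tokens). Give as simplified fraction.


Tokens: 13
Unique types: ('child', 'closed', 'fish', 'lost', 'reads', 'warm', 'window', 'yellow') = 8
TTR = 8/13
Already in lowest terms.

8/13


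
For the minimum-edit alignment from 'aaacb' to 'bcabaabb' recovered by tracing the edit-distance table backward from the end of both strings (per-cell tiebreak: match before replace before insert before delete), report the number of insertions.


Edit distance = 4. Backtracking from cell (5, 8) with preference match > replace > insert > delete,
then listing the resulting alignment 'aaacb' -> 'bcabaabb' left to right:
  Step 1: insert 'b' [insertion #1]
  Step 2: insert 'c' [insertion #2]
  Step 3: keep 'a'
  Step 4: insert 'b' [insertion #3]
  Step 5: keep 'a'
  Step 6: keep 'a'
  Step 7: replace c->b
  Step 8: keep 'b'
Total insertions: 3

3


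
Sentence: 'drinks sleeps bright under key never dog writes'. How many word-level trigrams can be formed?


Word trigrams from [8] words:
  Trigram 1: (drinks sleeps bright)
  Trigram 2: (sleeps bright under)
  Trigram 3: (bright under key)
  Trigram 4: (under key never)
  Trigram 5: (key never dog)
  Trigram 6: (never dog writes)
Total word trigrams: 8 - 2 = 6

6


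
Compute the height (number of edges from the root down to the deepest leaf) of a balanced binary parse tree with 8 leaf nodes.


In a balanced binary tree with n leaves the deepest leaf is ceil(log2(n)) edges below the root.
log2(8) = 3.0000
ceil(3.0000) = 3
height (edges) = 3

3


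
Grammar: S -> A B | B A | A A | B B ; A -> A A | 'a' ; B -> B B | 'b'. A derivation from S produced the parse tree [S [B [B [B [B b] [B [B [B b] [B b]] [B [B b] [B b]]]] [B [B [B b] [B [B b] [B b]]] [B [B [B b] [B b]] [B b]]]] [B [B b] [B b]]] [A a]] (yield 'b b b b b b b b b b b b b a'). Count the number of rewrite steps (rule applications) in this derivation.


Every bracketed nonterminal node [X ...] in the tree is produced by exactly one rule application.
Reading the tree off as a leftmost derivation:
  Step 1: S  =>  B A   (applied S -> B A)
  Step 2: B A  =>  B B A   (applied B -> B B)
  Step 3: B B A  =>  B B B A   (applied B -> B B)
  Step 4: B B B A  =>  B B B B A   (applied B -> B B)
  Step 5: B B B B A  =>  b B B B A   (applied B -> b)
  Step 6: b B B B A  =>  b B B B B A   (applied B -> B B)
  Step 7: b B B B B A  =>  b B B B B B A   (applied B -> B B)
  Step 8: b B B B B B A  =>  b b B B B B A   (applied B -> b)
  Step 9: b b B B B B A  =>  b b b B B B A   (applied B -> b)
  Step 10: b b b B B B A  =>  b b b B B B B A   (applied B -> B B)
  Step 11: b b b B B B B A  =>  b b b b B B B A   (applied B -> b)
  Step 12: b b b b B B B A  =>  b b b b b B B A   (applied B -> b)
  Step 13: b b b b b B B A  =>  b b b b b B B B A   (applied B -> B B)
  Step 14: b b b b b B B B A  =>  b b b b b B B B B A   (applied B -> B B)
  Step 15: b b b b b B B B B A  =>  b b b b b b B B B A   (applied B -> b)
  Step 16: b b b b b b B B B A  =>  b b b b b b B B B B A   (applied B -> B B)
  Step 17: b b b b b b B B B B A  =>  b b b b b b b B B B A   (applied B -> b)
  Step 18: b b b b b b b B B B A  =>  b b b b b b b b B B A   (applied B -> b)
  Step 19: b b b b b b b b B B A  =>  b b b b b b b b B B B A   (applied B -> B B)
  Step 20: b b b b b b b b B B B A  =>  b b b b b b b b B B B B A   (applied B -> B B)
  Step 21: b b b b b b b b B B B B A  =>  b b b b b b b b b B B B A   (applied B -> b)
  Step 22: b b b b b b b b b B B B A  =>  b b b b b b b b b b B B A   (applied B -> b)
  Step 23: b b b b b b b b b b B B A  =>  b b b b b b b b b b b B A   (applied B -> b)
  Step 24: b b b b b b b b b b b B A  =>  b b b b b b b b b b b B B A   (applied B -> B B)
  Step 25: b b b b b b b b b b b B B A  =>  b b b b b b b b b b b b B A   (applied B -> b)
  Step 26: b b b b b b b b b b b b B A  =>  b b b b b b b b b b b b b A   (applied B -> b)
  Step 27: b b b b b b b b b b b b b A  =>  b b b b b b b b b b b b b a   (applied A -> a)
Final yield: b b b b b b b b b b b b b a
Total rewrite steps: 27

27


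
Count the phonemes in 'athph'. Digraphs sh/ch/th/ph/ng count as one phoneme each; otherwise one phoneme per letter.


Parsing 'athph' greedily, digraphs first:
  'a' -> vowel phoneme (phonemes so far: 1)
  'th' -> digraph (1 consonant phoneme) (phonemes so far: 2)
  'ph' -> digraph (1 consonant phoneme) (phonemes so far: 3)
Total phonemes: 3

3


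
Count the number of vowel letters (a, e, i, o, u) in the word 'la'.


Scanning each character of 'la':
  Position 1: 'l' -> consonant (running count: 0)
  Position 2: 'a' -> vowel (running count: 1)
Total vowels: 1

1


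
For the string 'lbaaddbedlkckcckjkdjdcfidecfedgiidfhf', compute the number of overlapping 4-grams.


String 'lbaaddbedlkckcckjkdjdcfidecfedgiidfhf' has length L = 37.
Number of overlapping n-grams = L - n + 1
Substituting: 37 - 4 + 1 = 34

34


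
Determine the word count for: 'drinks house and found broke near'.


Counting words by splitting on spaces:
  Word 1: 'drinks'
  Word 2: 'house'
  Word 3: 'and'
  Word 4: 'found'
  Word 5: 'broke'
  Word 6: 'near'
Total words: 6

6


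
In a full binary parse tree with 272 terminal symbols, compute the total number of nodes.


Leaf nodes (terminals): 272
Internal nodes = n - 1 = 272 - 1 = 271
Total = leaves + internal = 272 + 271 = 543

543


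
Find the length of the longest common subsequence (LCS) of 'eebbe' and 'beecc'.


DP table for LCS of 'eebbe' and 'beecc':
       b  e  e  c  c
    0  0  0  0  0  0
  e 0  0  1  1  1  1
  e 0  0  1  2  2  2
  b 0  1  1  2  2  2
  b 0  1  1  2  2  2
  e 0  1  2  2  2  2
LCS: 'ee'
LCS length = 2

2


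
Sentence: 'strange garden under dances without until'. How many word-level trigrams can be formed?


Word trigrams from [6] words:
  Trigram 1: (strange garden under)
  Trigram 2: (garden under dances)
  Trigram 3: (under dances without)
  Trigram 4: (dances without until)
Total word trigrams: 6 - 2 = 4

4


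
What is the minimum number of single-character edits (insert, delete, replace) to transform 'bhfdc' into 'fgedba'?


Building DP table for s1='bhfdc' (len 5) and s2='fgedba' (len 6):
       f  g  e  d  b  a
    0  1  2  3  4  5  6
  b 1  1  2  3  4  4  5
  h 2  2  2  3  4  5  5
  f 3  2  3  3  4  5  6
  d 4  3  3  4  3  4  5
  c 5  4  4  4  4  4  5
Edit distance = dp[5][6] = 5

5


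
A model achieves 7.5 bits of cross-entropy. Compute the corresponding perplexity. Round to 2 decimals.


Perplexity formula: PP = 2^H
H = 7.5
PP = 2^7.5
Decompose: 2^7.5 = 2^7 * 2^0.5 = 2^7 * sqrt(2)
2^7 = 128, sqrt(2) ~ 1.4142136
PP ~ 128 * 1.4142136 = 181.0193408
Rounded to 2 decimals: 181.02

181.02


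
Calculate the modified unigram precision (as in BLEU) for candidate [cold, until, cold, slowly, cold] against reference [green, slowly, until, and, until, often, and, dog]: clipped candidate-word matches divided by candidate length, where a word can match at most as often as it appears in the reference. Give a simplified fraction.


Reference word counts: {'and': 2, 'dog': 1, 'green': 1, 'often': 1, 'slowly': 1, 'until': 2}
Checking each candidate word (with clipping):
  'cold' -> not in reference -> no match (matches: 0)
  'until' -> in reference (ref count 2, used 1/2) -> match (matches: 1)
  'cold' -> not in reference -> no match (matches: 1)
  'slowly' -> in reference (ref count 1, used 1/1) -> match (matches: 2)
  'cold' -> not in reference -> no match (matches: 2)
Clipped matches: 2, Candidate length: 5
Precision = 2/5

2/5


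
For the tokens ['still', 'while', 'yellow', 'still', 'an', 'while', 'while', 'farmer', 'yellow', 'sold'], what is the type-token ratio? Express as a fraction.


Tokens: 10
Unique types: ('an', 'farmer', 'sold', 'still', 'while', 'yellow') = 6
TTR = 6/10
Simplify: divide both by 2 -> 3/5
TTR = 3/5

3/5


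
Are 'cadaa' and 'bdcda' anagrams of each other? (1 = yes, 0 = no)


Sort characters of 'cadaa': 'aaacd'
Sort characters of 'bdcda': 'abcdd'
Sorted forms differ -> they are NOT anagrams
Result: 0

0


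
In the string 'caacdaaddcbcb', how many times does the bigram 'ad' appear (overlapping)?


Scanning 'caacdaaddcbcb' for bigram 'ad':
  Position 0: 'ca' -> no
  Position 1: 'aa' -> no
  Position 2: 'ac' -> no
  Position 3: 'cd' -> no
  Position 4: 'da' -> no
  Position 5: 'aa' -> no
  Position 6: 'ad' -> MATCH
  Position 7: 'dd' -> no
  Position 8: 'dc' -> no
  Position 9: 'cb' -> no
  Position 10: 'bc' -> no
  Position 11: 'cb' -> no
Total matches: 1

1


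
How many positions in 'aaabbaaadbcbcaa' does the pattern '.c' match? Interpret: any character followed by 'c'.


Pattern: .c means any character followed by 'c'.
Scanning 'aaabbaaadbcbcaa' position-by-position:
  Pos 0: window 'aa' -> no
  Pos 1: window 'aa' -> no
  Pos 2: window 'ab' -> no
  Pos 3: window 'bb' -> no
  Pos 4: window 'ba' -> no
  Pos 5: window 'aa' -> no
  Pos 6: window 'aa' -> no
  Pos 7: window 'ad' -> no
  Pos 8: window 'db' -> no
  Pos 9: window 'bc' -> MATCH
  Pos 10: window 'cb' -> no
  Pos 11: window 'bc' -> MATCH
  Pos 12: window 'ca' -> no
  Pos 13: window 'aa' -> no
  Pos 14: window 'a' -> no
Total matches: 2

2


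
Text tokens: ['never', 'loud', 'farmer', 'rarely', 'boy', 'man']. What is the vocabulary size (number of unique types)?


Listing all tokens and tracking unique types:
  Token 1: 'never' -> NEW (unique so far: 1)
  Token 2: 'loud' -> NEW (unique so far: 2)
  Token 3: 'farmer' -> NEW (unique so far: 3)
  Token 4: 'rarely' -> NEW (unique so far: 4)
  Token 5: 'boy' -> NEW (unique so far: 5)
  Token 6: 'man' -> NEW (unique so far: 6)
Unique types: ('boy', 'farmer', 'loud', 'man', 'never', 'rarely')
Vocabulary size: 6

6


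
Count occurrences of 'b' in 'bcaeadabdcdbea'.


Scanning 'bcaeadabdcdbea' for 'b':
  Position 0: 'b' -> MATCH (count: 1)
  Position 7: 'b' -> MATCH (count: 2)
  Position 11: 'b' -> MATCH (count: 3)
Total occurrences of 'b': 3

3


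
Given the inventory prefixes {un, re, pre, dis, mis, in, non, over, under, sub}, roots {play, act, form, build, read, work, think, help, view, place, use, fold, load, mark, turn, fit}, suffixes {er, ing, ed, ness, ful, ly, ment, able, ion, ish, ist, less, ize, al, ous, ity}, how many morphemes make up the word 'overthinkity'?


Segmenting 'overthinkity' against the inventory:
  'over' -> prefix (morpheme 1)
  'think' -> root (morpheme 2)
  'ity' -> suffix (morpheme 3)
Total morphemes: 3

3


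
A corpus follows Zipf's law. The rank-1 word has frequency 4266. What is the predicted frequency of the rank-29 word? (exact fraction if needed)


Zipf's law: freq(rank) = f1 / rank
f1 = 4266, rank = 29
freq = 4266 / 29
GCD(4266, 29) = 1
Simplified: 4266/29

4266/29


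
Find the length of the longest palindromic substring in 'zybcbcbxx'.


Scanning 'zybcbcbxx' for palindromic substrings.
Substring at positions 2-6: 'bcbcb'.
Check: reverse('bcbcb') = 'bcbcb' -> palindrome confirmed.
Neighbouring characters ('y' / 'x') break symmetry, so it cannot extend further.
No longer palindromic substring exists; longest length = 5

5


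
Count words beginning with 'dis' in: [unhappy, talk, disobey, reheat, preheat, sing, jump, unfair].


Checking each word for prefix 'dis':
  'unhappy' -> no (count: 0)
  'talk' -> no (count: 0)
  'disobey' -> YES, starts with 'dis' (count: 1)
  'reheat' -> no (count: 1)
  'preheat' -> no (count: 1)
  'sing' -> no (count: 1)
  'jump' -> no (count: 1)
  'unfair' -> no (count: 1)
Total with prefix 'dis': 1

1


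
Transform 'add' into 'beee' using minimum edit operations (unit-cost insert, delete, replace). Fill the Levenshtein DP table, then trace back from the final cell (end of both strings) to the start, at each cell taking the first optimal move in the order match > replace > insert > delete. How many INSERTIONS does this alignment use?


Edit distance = 4. Backtracking from cell (3, 4) with preference match > replace > insert > delete,
then listing the resulting alignment 'add' -> 'beee' left to right:
  Step 1: insert 'b' [insertion #1]
  Step 2: replace a->e
  Step 3: replace d->e
  Step 4: replace d->e
Total insertions: 1

1


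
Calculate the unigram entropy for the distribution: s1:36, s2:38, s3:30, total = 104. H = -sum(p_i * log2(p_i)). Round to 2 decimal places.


Computing entropy H = -sum(p_i * log2(p_i)):
  s1: p = 36/104 = 0.3462, -p*log2(p) = 0.5298
  s2: p = 38/104 = 0.3654, -p*log2(p) = 0.5307
  s3: p = 30/104 = 0.2885, -p*log2(p) = 0.5174
H = sum of terms = 1.5779
Rounded to 2 decimals: 1.58

1.58


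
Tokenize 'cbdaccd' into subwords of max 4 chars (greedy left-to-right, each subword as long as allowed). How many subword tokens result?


'cbdaccd' has 7 characters.
Chunking with max size 4:
  Chunk 1: 'cbda' (positions 0-3)
  Chunk 2: 'ccd' (positions 4-6)
Total chunks: ceil(7 / 4) = 2

2


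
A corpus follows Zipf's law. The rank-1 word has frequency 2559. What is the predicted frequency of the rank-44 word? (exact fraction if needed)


Zipf's law: freq(rank) = f1 / rank
f1 = 2559, rank = 44
freq = 2559 / 44
GCD(2559, 44) = 1
Simplified: 2559/44

2559/44


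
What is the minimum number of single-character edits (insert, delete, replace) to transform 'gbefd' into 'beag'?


Building DP table for s1='gbefd' (len 5) and s2='beag' (len 4):
       b  e  a  g
    0  1  2  3  4
  g 1  1  2  3  3
  b 2  1  2  3  4
  e 3  2  1  2  3
  f 4  3  2  2  3
  d 5  4  3  3  3
Edit distance = dp[5][4] = 3

3


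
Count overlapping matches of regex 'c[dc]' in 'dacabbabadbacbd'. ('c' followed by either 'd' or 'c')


Pattern: c[dc] means 'c' followed by either 'd' or 'c'.
Scanning 'dacabbabadbacbd' position-by-position:
  Pos 0: window 'da' -> no
  Pos 1: window 'ac' -> no
  Pos 2: window 'ca' -> no
  Pos 3: window 'ab' -> no
  Pos 4: window 'bb' -> no
  Pos 5: window 'ba' -> no
  Pos 6: window 'ab' -> no
  Pos 7: window 'ba' -> no
  Pos 8: window 'ad' -> no
  Pos 9: window 'db' -> no
  Pos 10: window 'ba' -> no
  Pos 11: window 'ac' -> no
  Pos 12: window 'cb' -> no
  Pos 13: window 'bd' -> no
  Pos 14: window 'd' -> no
Total matches: 0

0


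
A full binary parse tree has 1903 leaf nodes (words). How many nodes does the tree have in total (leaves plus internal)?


Leaf nodes (terminals): 1903
Internal nodes = n - 1 = 1903 - 1 = 1902
Total = leaves + internal = 1903 + 1902 = 3805

3805


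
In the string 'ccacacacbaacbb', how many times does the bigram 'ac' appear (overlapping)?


Scanning 'ccacacacbaacbb' for bigram 'ac':
  Position 0: 'cc' -> no
  Position 1: 'ca' -> no
  Position 2: 'ac' -> MATCH
  Position 3: 'ca' -> no
  Position 4: 'ac' -> MATCH
  Position 5: 'ca' -> no
  Position 6: 'ac' -> MATCH
  Position 7: 'cb' -> no
  Position 8: 'ba' -> no
  Position 9: 'aa' -> no
  Position 10: 'ac' -> MATCH
  Position 11: 'cb' -> no
  Position 12: 'bb' -> no
Total matches: 4

4


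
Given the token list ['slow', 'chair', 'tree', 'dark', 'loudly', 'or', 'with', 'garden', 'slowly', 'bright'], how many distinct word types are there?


Listing all tokens and tracking unique types:
  Token 1: 'slow' -> NEW (unique so far: 1)
  Token 2: 'chair' -> NEW (unique so far: 2)
  Token 3: 'tree' -> NEW (unique so far: 3)
  Token 4: 'dark' -> NEW (unique so far: 4)
  Token 5: 'loudly' -> NEW (unique so far: 5)
  Token 6: 'or' -> NEW (unique so far: 6)
  Token 7: 'with' -> NEW (unique so far: 7)
  Token 8: 'garden' -> NEW (unique so far: 8)
  Token 9: 'slowly' -> NEW (unique so far: 9)
  Token 10: 'bright' -> NEW (unique so far: 10)
Unique types: ('bright', 'chair', 'dark', 'garden', 'loudly', 'or', 'slow', 'slowly', 'tree', 'with')
Vocabulary size: 10

10


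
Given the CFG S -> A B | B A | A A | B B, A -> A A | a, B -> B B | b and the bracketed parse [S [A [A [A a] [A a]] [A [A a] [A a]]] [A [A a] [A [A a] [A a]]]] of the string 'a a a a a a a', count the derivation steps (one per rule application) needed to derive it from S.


Every bracketed nonterminal node [X ...] in the tree is produced by exactly one rule application.
Reading the tree off as a leftmost derivation:
  Step 1: S  =>  A A   (applied S -> A A)
  Step 2: A A  =>  A A A   (applied A -> A A)
  Step 3: A A A  =>  A A A A   (applied A -> A A)
  Step 4: A A A A  =>  a A A A   (applied A -> a)
  Step 5: a A A A  =>  a a A A   (applied A -> a)
  Step 6: a a A A  =>  a a A A A   (applied A -> A A)
  Step 7: a a A A A  =>  a a a A A   (applied A -> a)
  Step 8: a a a A A  =>  a a a a A   (applied A -> a)
  Step 9: a a a a A  =>  a a a a A A   (applied A -> A A)
  Step 10: a a a a A A  =>  a a a a a A   (applied A -> a)
  Step 11: a a a a a A  =>  a a a a a A A   (applied A -> A A)
  Step 12: a a a a a A A  =>  a a a a a a A   (applied A -> a)
  Step 13: a a a a a a A  =>  a a a a a a a   (applied A -> a)
Final yield: a a a a a a a
Total rewrite steps: 13

13


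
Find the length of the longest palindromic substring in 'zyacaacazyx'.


Scanning 'zyacaacazyx' for palindromic substrings.
Substring at positions 2-7: 'acaaca'.
Check: reverse('acaaca') = 'acaaca' -> palindrome confirmed.
Neighbouring characters ('y' / 'z') break symmetry, so it cannot extend further.
No longer palindromic substring exists; longest length = 6

6


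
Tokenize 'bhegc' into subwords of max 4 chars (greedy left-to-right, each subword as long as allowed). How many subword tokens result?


'bhegc' has 5 characters.
Chunking with max size 4:
  Chunk 1: 'bheg' (positions 0-3)
  Chunk 2: 'c' (positions 4-4)
Total chunks: ceil(5 / 4) = 2

2


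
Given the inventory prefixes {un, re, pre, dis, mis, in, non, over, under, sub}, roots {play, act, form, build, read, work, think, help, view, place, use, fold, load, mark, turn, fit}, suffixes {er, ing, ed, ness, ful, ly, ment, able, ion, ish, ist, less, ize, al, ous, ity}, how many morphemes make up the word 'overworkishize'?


Segmenting 'overworkishize' against the inventory:
  'over' -> prefix (morpheme 1)
  'work' -> root (morpheme 2)
  'ish' -> suffix (morpheme 3)
  'ize' -> suffix (morpheme 4)
Total morphemes: 4

4


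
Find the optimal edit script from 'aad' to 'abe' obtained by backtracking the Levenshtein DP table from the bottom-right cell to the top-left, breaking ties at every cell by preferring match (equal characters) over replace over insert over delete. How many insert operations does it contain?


Edit distance = 2. Backtracking from cell (3, 3) with preference match > replace > insert > delete,
then listing the resulting alignment 'aad' -> 'abe' left to right:
  Step 1: keep 'a'
  Step 2: replace a->b
  Step 3: replace d->e
Total insertions: 0

0


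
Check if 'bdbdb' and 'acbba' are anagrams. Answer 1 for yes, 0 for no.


Sort characters of 'bdbdb': 'bbbdd'
Sort characters of 'acbba': 'aabbc'
Sorted forms differ -> they are NOT anagrams
Result: 0

0


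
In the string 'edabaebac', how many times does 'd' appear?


Scanning 'edabaebac' for 'd':
  Position 1: 'd' -> MATCH (count: 1)
Total occurrences of 'd': 1

1


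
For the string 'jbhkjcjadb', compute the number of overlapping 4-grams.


String 'jbhkjcjadb' has length L = 10.
Number of overlapping n-grams = L - n + 1
Substituting: 10 - 4 + 1 = 7

7


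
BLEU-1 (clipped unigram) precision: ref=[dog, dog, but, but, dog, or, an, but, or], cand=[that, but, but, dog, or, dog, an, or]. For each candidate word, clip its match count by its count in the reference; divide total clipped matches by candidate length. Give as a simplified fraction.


Reference word counts: {'an': 1, 'but': 3, 'dog': 3, 'or': 2}
Checking each candidate word (with clipping):
  'that' -> not in reference -> no match (matches: 0)
  'but' -> in reference (ref count 3, used 1/3) -> match (matches: 1)
  'but' -> in reference (ref count 3, used 2/3) -> match (matches: 2)
  'dog' -> in reference (ref count 3, used 1/3) -> match (matches: 3)
  'or' -> in reference (ref count 2, used 1/2) -> match (matches: 4)
  'dog' -> in reference (ref count 3, used 2/3) -> match (matches: 5)
  'an' -> in reference (ref count 1, used 1/1) -> match (matches: 6)
  'or' -> in reference (ref count 2, used 2/2) -> match (matches: 7)
Clipped matches: 7, Candidate length: 8
Precision = 7/8

7/8


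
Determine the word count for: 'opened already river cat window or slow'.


Counting words by splitting on spaces:
  Word 1: 'opened'
  Word 2: 'already'
  Word 3: 'river'
  Word 4: 'cat'
  Word 5: 'window'
  Word 6: 'or'
  Word 7: 'slow'
Total words: 7

7


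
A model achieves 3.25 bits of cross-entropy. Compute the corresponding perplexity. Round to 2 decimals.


Perplexity formula: PP = 2^H
H = 3.25
PP = 2^3.25
Decompose: 2^3.25 = 2^3 * 2^0.25
2^3 = 8, 2^0.25 ~ 1.1892071
PP ~ 8 * 1.1892071 = 9.5136568
Rounded to 2 decimals: 9.51

9.51


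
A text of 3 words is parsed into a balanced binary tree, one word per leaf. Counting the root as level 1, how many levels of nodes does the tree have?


In a balanced binary tree with n leaves the deepest leaf is ceil(log2(n)) edges below the root,
so counting node levels inclusive of root and leaves gives ceil(log2(n)) + 1 levels.
log2(3) = 1.5850
ceil(1.5850) = 2
levels = 2 + 1 = 3

3


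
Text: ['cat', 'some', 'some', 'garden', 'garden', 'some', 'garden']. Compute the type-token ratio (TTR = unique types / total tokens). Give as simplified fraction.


Tokens: 7
Unique types: ('cat', 'garden', 'some') = 3
TTR = 3/7
Already in lowest terms.

3/7


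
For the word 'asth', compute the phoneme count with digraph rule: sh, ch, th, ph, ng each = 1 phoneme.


Parsing 'asth' greedily, digraphs first:
  'a' -> vowel phoneme (phonemes so far: 1)
  's' -> consonant phoneme (phonemes so far: 2)
  'th' -> digraph (1 consonant phoneme) (phonemes so far: 3)
Total phonemes: 3

3


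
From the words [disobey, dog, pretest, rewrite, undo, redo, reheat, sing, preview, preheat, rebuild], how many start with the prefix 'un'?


Checking each word for prefix 'un':
  'disobey' -> no (count: 0)
  'dog' -> no (count: 0)
  'pretest' -> no (count: 0)
  'rewrite' -> no (count: 0)
  'undo' -> YES, starts with 'un' (count: 1)
  'redo' -> no (count: 1)
  'reheat' -> no (count: 1)
  'sing' -> no (count: 1)
  'preview' -> no (count: 1)
  'preheat' -> no (count: 1)
  'rebuild' -> no (count: 1)
Total with prefix 'un': 1

1


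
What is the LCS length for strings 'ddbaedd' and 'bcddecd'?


DP table for LCS of 'ddbaedd' and 'bcddecd':
       b  c  d  d  e  c  d
    0  0  0  0  0  0  0  0
  d 0  0  0  1  1  1  1  1
  d 0  0  0  1  2  2  2  2
  b 0  1  1  1  2  2  2  2
  a 0  1  1  1  2  2  2  2
  e 0  1  1  1  2  3  3  3
  d 0  1  1  2  2  3  3  4
  d 0  1  1  2  3  3  3  4
LCS: 'dded'
LCS length = 4

4


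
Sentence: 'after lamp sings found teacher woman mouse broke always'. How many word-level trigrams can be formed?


Word trigrams from [9] words:
  Trigram 1: (after lamp sings)
  Trigram 2: (lamp sings found)
  Trigram 3: (sings found teacher)
  Trigram 4: (found teacher woman)
  Trigram 5: (teacher woman mouse)
  Trigram 6: (woman mouse broke)
  Trigram 7: (mouse broke always)
Total word trigrams: 9 - 2 = 7

7


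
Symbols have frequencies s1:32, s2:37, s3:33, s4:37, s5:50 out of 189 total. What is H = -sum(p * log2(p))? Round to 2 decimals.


Computing entropy H = -sum(p_i * log2(p_i)):
  s1: p = 32/189 = 0.1693, -p*log2(p) = 0.4338
  s2: p = 37/189 = 0.1958, -p*log2(p) = 0.4606
  s3: p = 33/189 = 0.1746, -p*log2(p) = 0.4396
  s4: p = 37/189 = 0.1958, -p*log2(p) = 0.4606
  s5: p = 50/189 = 0.2646, -p*log2(p) = 0.5075
H = sum of terms = 2.3021
Rounded to 2 decimals: 2.30

2.30


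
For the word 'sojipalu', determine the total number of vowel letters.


Scanning each character of 'sojipalu':
  Position 1: 's' -> consonant (running count: 0)
  Position 2: 'o' -> vowel (running count: 1)
  Position 3: 'j' -> consonant (running count: 1)
  Position 4: 'i' -> vowel (running count: 2)
  Position 5: 'p' -> consonant (running count: 2)
  Position 6: 'a' -> vowel (running count: 3)
  Position 7: 'l' -> consonant (running count: 3)
  Position 8: 'u' -> vowel (running count: 4)
Total vowels: 4

4


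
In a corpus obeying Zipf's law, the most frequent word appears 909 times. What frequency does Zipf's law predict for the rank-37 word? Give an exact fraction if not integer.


Zipf's law: freq(rank) = f1 / rank
f1 = 909, rank = 37
freq = 909 / 37
GCD(909, 37) = 1
Simplified: 909/37

909/37


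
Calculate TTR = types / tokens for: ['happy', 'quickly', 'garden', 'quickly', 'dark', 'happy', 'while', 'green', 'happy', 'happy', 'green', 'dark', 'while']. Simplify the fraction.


Tokens: 13
Unique types: ('dark', 'garden', 'green', 'happy', 'quickly', 'while') = 6
TTR = 6/13
Already in lowest terms.

6/13


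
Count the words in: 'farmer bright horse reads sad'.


Counting words by splitting on spaces:
  Word 1: 'farmer'
  Word 2: 'bright'
  Word 3: 'horse'
  Word 4: 'reads'
  Word 5: 'sad'
Total words: 5

5


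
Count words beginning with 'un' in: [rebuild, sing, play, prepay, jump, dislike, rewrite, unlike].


Checking each word for prefix 'un':
  'rebuild' -> no (count: 0)
  'sing' -> no (count: 0)
  'play' -> no (count: 0)
  'prepay' -> no (count: 0)
  'jump' -> no (count: 0)
  'dislike' -> no (count: 0)
  'rewrite' -> no (count: 0)
  'unlike' -> YES, starts with 'un' (count: 1)
Total with prefix 'un': 1

1


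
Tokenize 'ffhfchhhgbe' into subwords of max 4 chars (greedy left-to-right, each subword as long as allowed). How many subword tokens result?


'ffhfchhhgbe' has 11 characters.
Chunking with max size 4:
  Chunk 1: 'ffhf' (positions 0-3)
  Chunk 2: 'chhh' (positions 4-7)
  Chunk 3: 'gbe' (positions 8-10)
Total chunks: ceil(11 / 4) = 3

3


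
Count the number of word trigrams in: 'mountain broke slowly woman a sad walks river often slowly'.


Word trigrams from [10] words:
  Trigram 1: (mountain broke slowly)
  Trigram 2: (broke slowly woman)
  Trigram 3: (slowly woman a)
  Trigram 4: (woman a sad)
  Trigram 5: (a sad walks)
  Trigram 6: (sad walks river)
  Trigram 7: (walks river often)
  Trigram 8: (river often slowly)
Total word trigrams: 10 - 2 = 8

8


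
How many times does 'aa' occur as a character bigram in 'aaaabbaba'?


Scanning 'aaaabbaba' for bigram 'aa':
  Position 0: 'aa' -> MATCH
  Position 1: 'aa' -> MATCH
  Position 2: 'aa' -> MATCH
  Position 3: 'ab' -> no
  Position 4: 'bb' -> no
  Position 5: 'ba' -> no
  Position 6: 'ab' -> no
  Position 7: 'ba' -> no
Total matches: 3

3


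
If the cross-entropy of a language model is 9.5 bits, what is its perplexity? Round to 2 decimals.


Perplexity formula: PP = 2^H
H = 9.5
PP = 2^9.5
Decompose: 2^9.5 = 2^9 * 2^0.5 = 2^9 * sqrt(2)
2^9 = 512, sqrt(2) ~ 1.4142136
PP ~ 512 * 1.4142136 = 724.0773632
Rounded to 2 decimals: 724.08

724.08


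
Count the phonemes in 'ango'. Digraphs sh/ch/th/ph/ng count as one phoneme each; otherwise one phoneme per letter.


Parsing 'ango' greedily, digraphs first:
  'a' -> vowel phoneme (phonemes so far: 1)
  'ng' -> digraph (1 consonant phoneme) (phonemes so far: 2)
  'o' -> vowel phoneme (phonemes so far: 3)
Total phonemes: 3

3


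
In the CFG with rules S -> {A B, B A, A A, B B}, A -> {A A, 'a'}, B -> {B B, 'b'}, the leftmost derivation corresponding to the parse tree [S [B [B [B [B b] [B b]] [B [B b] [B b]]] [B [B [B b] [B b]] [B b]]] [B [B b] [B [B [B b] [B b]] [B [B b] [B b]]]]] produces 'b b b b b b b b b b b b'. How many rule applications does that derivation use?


Every bracketed nonterminal node [X ...] in the tree is produced by exactly one rule application.
Reading the tree off as a leftmost derivation:
  Step 1: S  =>  B B   (applied S -> B B)
  Step 2: B B  =>  B B B   (applied B -> B B)
  Step 3: B B B  =>  B B B B   (applied B -> B B)
  Step 4: B B B B  =>  B B B B B   (applied B -> B B)
  Step 5: B B B B B  =>  b B B B B   (applied B -> b)
  Step 6: b B B B B  =>  b b B B B   (applied B -> b)
  Step 7: b b B B B  =>  b b B B B B   (applied B -> B B)
  Step 8: b b B B B B  =>  b b b B B B   (applied B -> b)
  Step 9: b b b B B B  =>  b b b b B B   (applied B -> b)
  Step 10: b b b b B B  =>  b b b b B B B   (applied B -> B B)
  Step 11: b b b b B B B  =>  b b b b B B B B   (applied B -> B B)
  Step 12: b b b b B B B B  =>  b b b b b B B B   (applied B -> b)
  Step 13: b b b b b B B B  =>  b b b b b b B B   (applied B -> b)
  Step 14: b b b b b b B B  =>  b b b b b b b B   (applied B -> b)
  Step 15: b b b b b b b B  =>  b b b b b b b B B   (applied B -> B B)
  Step 16: b b b b b b b B B  =>  b b b b b b b b B   (applied B -> b)
  Step 17: b b b b b b b b B  =>  b b b b b b b b B B   (applied B -> B B)
  Step 18: b b b b b b b b B B  =>  b b b b b b b b B B B   (applied B -> B B)
  Step 19: b b b b b b b b B B B  =>  b b b b b b b b b B B   (applied B -> b)
  Step 20: b b b b b b b b b B B  =>  b b b b b b b b b b B   (applied B -> b)
  Step 21: b b b b b b b b b b B  =>  b b b b b b b b b b B B   (applied B -> B B)
  Step 22: b b b b b b b b b b B B  =>  b b b b b b b b b b b B   (applied B -> b)
  Step 23: b b b b b b b b b b b B  =>  b b b b b b b b b b b b   (applied B -> b)
Final yield: b b b b b b b b b b b b
Total rewrite steps: 23

23


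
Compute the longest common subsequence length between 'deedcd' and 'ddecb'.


DP table for LCS of 'deedcd' and 'ddecb':
       d  d  e  c  b
    0  0  0  0  0  0
  d 0  1  1  1  1  1
  e 0  1  1  2  2  2
  e 0  1  1  2  2  2
  d 0  1  2  2  2  2
  c 0  1  2  2  3  3
  d 0  1  2  2  3  3
LCS: 'dec'
LCS length = 3

3


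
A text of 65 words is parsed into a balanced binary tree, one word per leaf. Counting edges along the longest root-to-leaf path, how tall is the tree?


In a balanced binary tree with n leaves the deepest leaf is ceil(log2(n)) edges below the root.
log2(65) = 6.0224
ceil(6.0224) = 7
height (edges) = 7

7


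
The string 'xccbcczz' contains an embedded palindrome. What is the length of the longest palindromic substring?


Scanning 'xccbcczz' for palindromic substrings.
Substring at positions 1-5: 'ccbcc'.
Check: reverse('ccbcc') = 'ccbcc' -> palindrome confirmed.
Neighbouring characters ('x' / 'z') break symmetry, so it cannot extend further.
No longer palindromic substring exists; longest length = 5

5


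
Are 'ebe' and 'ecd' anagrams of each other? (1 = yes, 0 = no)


Sort characters of 'ebe': 'bee'
Sort characters of 'ecd': 'cde'
Sorted forms differ -> they are NOT anagrams
Result: 0

0


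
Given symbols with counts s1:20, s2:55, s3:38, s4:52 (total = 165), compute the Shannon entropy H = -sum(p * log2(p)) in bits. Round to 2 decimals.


Computing entropy H = -sum(p_i * log2(p_i)):
  s1: p = 20/165 = 0.1212, -p*log2(p) = 0.3690
  s2: p = 55/165 = 0.3333, -p*log2(p) = 0.5283
  s3: p = 38/165 = 0.2303, -p*log2(p) = 0.4879
  s4: p = 52/165 = 0.3152, -p*log2(p) = 0.5250
H = sum of terms = 1.9102
Rounded to 2 decimals: 1.91

1.91


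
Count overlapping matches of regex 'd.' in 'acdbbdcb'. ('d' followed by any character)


Pattern: d. means 'd' followed by any character.
Scanning 'acdbbdcb' position-by-position:
  Pos 0: window 'ac' -> no
  Pos 1: window 'cd' -> no
  Pos 2: window 'db' -> MATCH
  Pos 3: window 'bb' -> no
  Pos 4: window 'bd' -> no
  Pos 5: window 'dc' -> MATCH
  Pos 6: window 'cb' -> no
  Pos 7: window 'b' -> no
Total matches: 2

2


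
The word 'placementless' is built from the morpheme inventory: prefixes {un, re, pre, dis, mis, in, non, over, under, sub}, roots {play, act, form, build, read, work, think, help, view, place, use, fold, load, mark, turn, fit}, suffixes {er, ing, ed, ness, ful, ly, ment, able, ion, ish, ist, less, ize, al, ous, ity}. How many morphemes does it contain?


Segmenting 'placementless' against the inventory:
  'place' -> root (morpheme 1)
  'ment' -> suffix (morpheme 2)
  'less' -> suffix (morpheme 3)
Total morphemes: 3

3


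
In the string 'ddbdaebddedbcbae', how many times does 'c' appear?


Scanning 'ddbdaebddedbcbae' for 'c':
  Position 12: 'c' -> MATCH (count: 1)
Total occurrences of 'c': 1

1


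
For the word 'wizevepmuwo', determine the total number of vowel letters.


Scanning each character of 'wizevepmuwo':
  Position 1: 'w' -> consonant (running count: 0)
  Position 2: 'i' -> vowel (running count: 1)
  Position 3: 'z' -> consonant (running count: 1)
  Position 4: 'e' -> vowel (running count: 2)
  Position 5: 'v' -> consonant (running count: 2)
  Position 6: 'e' -> vowel (running count: 3)
  Position 7: 'p' -> consonant (running count: 3)
  Position 8: 'm' -> consonant (running count: 3)
  Position 9: 'u' -> vowel (running count: 4)
  Position 10: 'w' -> consonant (running count: 4)
  Position 11: 'o' -> vowel (running count: 5)
Total vowels: 5

5


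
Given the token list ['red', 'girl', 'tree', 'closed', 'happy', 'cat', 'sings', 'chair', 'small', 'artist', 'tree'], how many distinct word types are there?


Listing all tokens and tracking unique types:
  Token 1: 'red' -> NEW (unique so far: 1)
  Token 2: 'girl' -> NEW (unique so far: 2)
  Token 3: 'tree' -> NEW (unique so far: 3)
  Token 4: 'closed' -> NEW (unique so far: 4)
  Token 5: 'happy' -> NEW (unique so far: 5)
  Token 6: 'cat' -> NEW (unique so far: 6)
  Token 7: 'sings' -> NEW (unique so far: 7)
  Token 8: 'chair' -> NEW (unique so far: 8)
  Token 9: 'small' -> NEW (unique so far: 9)
  Token 10: 'artist' -> NEW (unique so far: 10)
  Token 11: 'tree' -> duplicate (unique so far: 10)
Unique types: ('artist', 'cat', 'chair', 'closed', 'girl', 'happy', 'red', 'sings', 'small', 'tree')
Vocabulary size: 10

10


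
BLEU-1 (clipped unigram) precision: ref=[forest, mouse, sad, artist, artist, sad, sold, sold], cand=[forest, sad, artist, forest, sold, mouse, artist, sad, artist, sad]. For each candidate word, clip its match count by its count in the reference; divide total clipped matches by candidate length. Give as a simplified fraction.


Reference word counts: {'artist': 2, 'forest': 1, 'mouse': 1, 'sad': 2, 'sold': 2}
Checking each candidate word (with clipping):
  'forest' -> in reference (ref count 1, used 1/1) -> match (matches: 1)
  'sad' -> in reference (ref count 2, used 1/2) -> match (matches: 2)
  'artist' -> in reference (ref count 2, used 1/2) -> match (matches: 3)
  'forest' -> ref count 1 already used up (1/1) -> clipped, no match (matches: 3)
  'sold' -> in reference (ref count 2, used 1/2) -> match (matches: 4)
  'mouse' -> in reference (ref count 1, used 1/1) -> match (matches: 5)
  'artist' -> in reference (ref count 2, used 2/2) -> match (matches: 6)
  'sad' -> in reference (ref count 2, used 2/2) -> match (matches: 7)
  'artist' -> ref count 2 already used up (2/2) -> clipped, no match (matches: 7)
  'sad' -> ref count 2 already used up (2/2) -> clipped, no match (matches: 7)
Clipped matches: 7, Candidate length: 10
Precision = 7/10

7/10


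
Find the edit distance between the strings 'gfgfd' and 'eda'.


Building DP table for s1='gfgfd' (len 5) and s2='eda' (len 3):
       e  d  a
    0  1  2  3
  g 1  1  2  3
  f 2  2  2  3
  g 3  3  3  3
  f 4  4  4  4
  d 5  5  4  5
Edit distance = dp[5][3] = 5

5


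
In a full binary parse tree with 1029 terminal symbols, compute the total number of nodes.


Leaf nodes (terminals): 1029
Internal nodes = n - 1 = 1029 - 1 = 1028
Total = leaves + internal = 1029 + 1028 = 2057

2057


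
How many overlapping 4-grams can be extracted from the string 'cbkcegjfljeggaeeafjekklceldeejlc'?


String 'cbkcegjfljeggaeeafjekklceldeejlc' has length L = 32.
Number of overlapping n-grams = L - n + 1
Substituting: 32 - 4 + 1 = 29

29


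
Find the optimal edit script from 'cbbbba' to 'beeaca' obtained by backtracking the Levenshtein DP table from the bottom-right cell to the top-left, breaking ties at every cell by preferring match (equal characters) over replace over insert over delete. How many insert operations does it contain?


Edit distance = 5. Backtracking from cell (6, 6) with preference match > replace > insert > delete,
then listing the resulting alignment 'cbbbba' -> 'beeaca' left to right:
  Step 1: replace c->b
  Step 2: replace b->e
  Step 3: replace b->e
  Step 4: replace b->a
  Step 5: replace b->c
  Step 6: keep 'a'
Total insertions: 0

0


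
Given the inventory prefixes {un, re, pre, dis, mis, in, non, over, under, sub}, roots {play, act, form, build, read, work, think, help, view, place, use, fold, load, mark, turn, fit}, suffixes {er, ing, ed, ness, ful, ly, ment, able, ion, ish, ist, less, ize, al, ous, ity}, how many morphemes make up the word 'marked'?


Segmenting 'marked' against the inventory:
  'mark' -> root (morpheme 1)
  'ed' -> suffix (morpheme 2)
Total morphemes: 2

2
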